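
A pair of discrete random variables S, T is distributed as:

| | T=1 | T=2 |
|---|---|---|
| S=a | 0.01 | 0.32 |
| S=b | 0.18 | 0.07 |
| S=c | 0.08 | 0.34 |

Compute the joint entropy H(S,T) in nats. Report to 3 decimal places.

1.474 nats

H(S,T) = −Σ p(x,y)·ln p(x,y) over all 6 cells.
  cell (a,1): −0.01·ln0.01 = 0.0461
  cell (a,2): −0.32·ln0.32 = 0.3646
  cell (b,1): −0.18·ln0.18 = 0.3087
  cell (b,2): −0.07·ln0.07 = 0.1861
  cell (c,1): −0.08·ln0.08 = 0.2021
  cell (c,2): −0.34·ln0.34 = 0.3668
Sum = 1.474 nats.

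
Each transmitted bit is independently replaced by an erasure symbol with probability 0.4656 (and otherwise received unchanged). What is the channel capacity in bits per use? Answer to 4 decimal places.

0.5344 bits

Binary erasure channel: capacity C = 1 − ε.
C = 1 − 0.4656 = 0.5344 bits per channel use.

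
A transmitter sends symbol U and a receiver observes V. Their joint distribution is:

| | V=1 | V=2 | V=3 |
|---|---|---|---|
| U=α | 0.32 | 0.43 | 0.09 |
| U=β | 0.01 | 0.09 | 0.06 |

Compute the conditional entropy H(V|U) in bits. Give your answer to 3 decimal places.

Marginals: p(U) = (0.8400, 0.1600), p(V) = (0.3300, 0.5200, 0.1500).
H(V|U) = Σ p(U) · H(V|U=·).
  U=α: p=0.8400, H(V|U=α) = 1.3702
  U=β: p=0.1600, H(V|U=β) = 1.2476
Weighted sum = 1.351 bits.

1.351 bits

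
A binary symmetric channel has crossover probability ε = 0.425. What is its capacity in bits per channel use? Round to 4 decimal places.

Binary symmetric channel: C = 1 − h₂(ε) where h₂ is the binary entropy function.
h₂(0.425) = −0.425·log₂0.425 − 0.575·log₂0.575 = 0.9837.
C = 1 − 0.9837 = 0.0163 bits per channel use.

0.0163 bits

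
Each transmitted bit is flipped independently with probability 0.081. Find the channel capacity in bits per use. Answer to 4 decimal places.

0.5943 bits

Binary symmetric channel: C = 1 − h₂(ε) where h₂ is the binary entropy function.
h₂(0.081) = −0.081·log₂0.081 − 0.919·log₂0.919 = 0.4057.
C = 1 − 0.4057 = 0.5943 bits per channel use.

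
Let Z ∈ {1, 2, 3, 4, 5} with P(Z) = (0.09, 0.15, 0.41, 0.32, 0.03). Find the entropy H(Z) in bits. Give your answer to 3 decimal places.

H(Z) = −Σ p·log₂ p.
  −(0.09)·log₂(0.09) = 0.3127
  −(0.15)·log₂(0.15) = 0.4105
  −(0.41)·log₂(0.41) = 0.5274
  −(0.32)·log₂(0.32) = 0.5260
  −(0.03)·log₂(0.03) = 0.1518
Sum: 0.3127 + 0.4105 + 0.5274 + 0.5260 + 0.1518 = 1.928 bits.

1.928 bits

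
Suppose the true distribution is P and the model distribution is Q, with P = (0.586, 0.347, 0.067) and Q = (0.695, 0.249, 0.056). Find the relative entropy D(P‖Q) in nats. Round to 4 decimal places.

D(P‖Q) = Σ p·ln(p/q).
  0.586·ln(0.586/0.695) = -0.09997
  0.347·ln(0.347/0.249) = 0.11516
  0.067·ln(0.067/0.056) = 0.01202
D(P‖Q) = 0.0272 nats.

0.0272 nats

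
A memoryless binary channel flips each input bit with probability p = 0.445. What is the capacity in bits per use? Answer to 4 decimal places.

Binary symmetric channel: C = 1 − h₂(ε) where h₂ is the binary entropy function.
h₂(0.445) = −0.445·log₂0.445 − 0.555·log₂0.555 = 0.9913.
C = 1 − 0.9913 = 0.0087 bits per channel use.

0.0087 bits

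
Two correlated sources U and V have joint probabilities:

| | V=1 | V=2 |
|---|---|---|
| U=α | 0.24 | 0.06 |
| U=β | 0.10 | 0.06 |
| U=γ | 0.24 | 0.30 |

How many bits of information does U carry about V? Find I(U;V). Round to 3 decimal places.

0.077 bits

Marginals: p(U) = (0.3000, 0.1600, 0.5400), p(V) = (0.5800, 0.4200).
I(U;V) = Σ p(x,y)·log₂[p(x,y)/(p(x)p(y))].
  (α,1): 0.24·log₂(1.3793) = 0.1113
  (α,2): 0.06·log₂(0.4762) = -0.0642
  (β,1): 0.10·log₂(1.0776) = 0.0108
  (β,2): 0.06·log₂(0.8929) = -0.0098
  (γ,1): 0.24·log₂(0.7663) = -0.0922
  (γ,2): 0.30·log₂(1.3228) = 0.1211
Sum = 0.077 bits.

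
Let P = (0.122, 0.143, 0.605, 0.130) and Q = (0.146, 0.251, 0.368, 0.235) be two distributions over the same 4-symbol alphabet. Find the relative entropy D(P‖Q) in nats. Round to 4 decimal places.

0.1214 nats

D(P‖Q) = Σ p·ln(p/q).
  0.122·ln(0.122/0.146) = -0.02191
  0.143·ln(0.143/0.251) = -0.08045
  0.605·ln(0.605/0.368) = 0.30077
  0.130·ln(0.130/0.235) = -0.07697
D(P‖Q) = 0.1214 nats.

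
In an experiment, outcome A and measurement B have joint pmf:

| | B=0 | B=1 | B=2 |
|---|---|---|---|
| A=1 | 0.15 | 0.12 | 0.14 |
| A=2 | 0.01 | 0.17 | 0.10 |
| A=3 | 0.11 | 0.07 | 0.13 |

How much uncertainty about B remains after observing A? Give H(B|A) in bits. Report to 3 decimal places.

1.444 bits

Marginals: p(A) = (0.4100, 0.2800, 0.3100), p(B) = (0.2700, 0.3600, 0.3700).
H(B|A) = Σ p(A) · H(B|A=·).
  A=1: p=0.4100, H(B|A=1) = 1.5789
  A=2: p=0.2800, H(B|A=2) = 1.1393
  A=3: p=0.3100, H(B|A=3) = 1.5409
Weighted sum = 1.444 bits.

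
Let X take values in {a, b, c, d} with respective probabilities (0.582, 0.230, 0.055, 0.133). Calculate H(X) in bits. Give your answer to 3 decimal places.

H(X) = −Σ p·log₂ p.
  −(0.582)·log₂(0.582) = 0.4545
  −(0.230)·log₂(0.230) = 0.4877
  −(0.055)·log₂(0.055) = 0.2301
  −(0.133)·log₂(0.133) = 0.3871
Sum: 0.4545 + 0.4877 + 0.2301 + 0.3871 = 1.559 bits.

1.559 bits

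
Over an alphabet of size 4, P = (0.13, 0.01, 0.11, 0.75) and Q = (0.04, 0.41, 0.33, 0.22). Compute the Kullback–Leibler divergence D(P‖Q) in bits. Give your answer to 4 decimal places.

1.3202 bits

D(P‖Q) = Σ p·log₂(p/q).
  0.13·log₂(0.13/0.04) = 0.22106
  0.01·log₂(0.01/0.41) = -0.05358
  0.11·log₂(0.11/0.33) = -0.17435
  0.75·log₂(0.75/0.22) = 1.32704
D(P‖Q) = 1.3202 bits.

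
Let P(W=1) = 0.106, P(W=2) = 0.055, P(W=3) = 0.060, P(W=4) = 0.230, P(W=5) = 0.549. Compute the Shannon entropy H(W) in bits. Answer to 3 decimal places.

1.780 bits

H(W) = −Σ p·log₂ p.
  −(0.106)·log₂(0.106) = 0.3432
  −(0.055)·log₂(0.055) = 0.2301
  −(0.060)·log₂(0.060) = 0.2435
  −(0.230)·log₂(0.230) = 0.4877
  −(0.549)·log₂(0.549) = 0.4750
Sum: 0.3432 + 0.2301 + 0.2435 + 0.4877 + 0.4750 = 1.780 bits.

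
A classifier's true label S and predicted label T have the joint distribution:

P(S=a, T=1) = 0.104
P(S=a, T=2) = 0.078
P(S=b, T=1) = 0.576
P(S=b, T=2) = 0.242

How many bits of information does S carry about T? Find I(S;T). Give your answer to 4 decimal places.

0.0084 bits

Marginals: p(S) = (0.1820, 0.8180), p(T) = (0.6800, 0.3200).
I(S;T) = Σ p(x,y)·log₂[p(x,y)/(p(x)p(y))].
  (a,1): 0.104·log₂(0.8403) = -0.02610
  (a,2): 0.078·log₂(1.3393) = 0.03287
  (b,1): 0.576·log₂(1.0355) = 0.02901
  (b,2): 0.242·log₂(0.9245) = -0.02740
Sum = 0.0084 bits.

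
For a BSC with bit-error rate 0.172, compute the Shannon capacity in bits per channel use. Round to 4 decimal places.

Binary symmetric channel: C = 1 − h₂(ε) where h₂ is the binary entropy function.
h₂(0.172) = −0.172·log₂0.172 − 0.828·log₂0.828 = 0.6623.
C = 1 − 0.6623 = 0.3377 bits per channel use.

0.3377 bits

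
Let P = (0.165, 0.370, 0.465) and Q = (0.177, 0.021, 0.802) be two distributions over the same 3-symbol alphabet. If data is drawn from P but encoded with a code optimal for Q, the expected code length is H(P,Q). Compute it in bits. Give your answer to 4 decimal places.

H(P,Q) = −Σ p·log₂ q.
  −0.165·log₂(0.177) = 0.41220
  −0.370·log₂(0.021) = 2.06218
  −0.465·log₂(0.802) = 0.14802
H(P,Q) = 2.6224 bits.

2.6224 bits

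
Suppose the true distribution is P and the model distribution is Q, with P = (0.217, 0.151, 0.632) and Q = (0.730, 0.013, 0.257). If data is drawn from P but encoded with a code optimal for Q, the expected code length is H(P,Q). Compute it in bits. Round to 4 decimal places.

2.2834 bits

H(P,Q) = −Σ p·log₂ q.
  −0.217·log₂(0.730) = 0.09852
  −0.151·log₂(0.013) = 0.94607
  −0.632·log₂(0.257) = 1.23882
H(P,Q) = 2.2834 bits.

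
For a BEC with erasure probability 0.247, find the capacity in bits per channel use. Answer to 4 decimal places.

Binary erasure channel: capacity C = 1 − ε.
C = 1 − 0.247 = 0.7530 bits per channel use.

0.7530 bits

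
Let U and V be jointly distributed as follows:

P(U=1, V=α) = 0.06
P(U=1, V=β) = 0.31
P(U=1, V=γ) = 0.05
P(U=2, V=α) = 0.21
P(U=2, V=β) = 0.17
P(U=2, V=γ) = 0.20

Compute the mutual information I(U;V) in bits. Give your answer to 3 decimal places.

0.145 bits

Marginals: p(U) = (0.4200, 0.5800), p(V) = (0.2700, 0.4800, 0.2500).
I(U;V) = H(U) + H(V) − H(U,V).
H(U) = 0.9815, H(V) = 1.5183, H(U,V) = 2.3552.
I(U;V) = 0.9815 + 1.5183 − 2.3552 = 0.145 bits.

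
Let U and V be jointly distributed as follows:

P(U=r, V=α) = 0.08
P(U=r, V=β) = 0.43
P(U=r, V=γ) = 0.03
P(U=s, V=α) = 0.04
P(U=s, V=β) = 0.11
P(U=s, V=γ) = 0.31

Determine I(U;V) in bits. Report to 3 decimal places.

0.345 bits

Marginals: p(U) = (0.5400, 0.4600), p(V) = (0.1200, 0.5400, 0.3400).
I(U;V) = H(U) + H(V) − H(U,V).
H(U) = 0.9954, H(V) = 1.3763, H(U,V) = 2.0267.
I(U;V) = 0.9954 + 1.3763 − 2.0267 = 0.345 bits.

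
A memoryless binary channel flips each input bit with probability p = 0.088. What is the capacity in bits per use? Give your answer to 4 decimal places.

0.5702 bits

Binary symmetric channel: C = 1 − h₂(ε) where h₂ is the binary entropy function.
h₂(0.088) = −0.088·log₂0.088 − 0.912·log₂0.912 = 0.4298.
C = 1 − 0.4298 = 0.5702 bits per channel use.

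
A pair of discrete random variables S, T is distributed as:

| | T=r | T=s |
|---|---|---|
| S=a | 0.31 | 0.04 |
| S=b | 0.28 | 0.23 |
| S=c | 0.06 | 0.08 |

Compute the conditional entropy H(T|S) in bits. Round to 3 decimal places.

0.824 bits

Marginals: p(S) = (0.3500, 0.5100, 0.1400), p(T) = (0.6500, 0.3500).
H(T|S) = Σ p(S) · H(T|S=·).
  S=a: p=0.3500, H(T|S=a) = 0.5127
  S=b: p=0.5100, H(T|S=b) = 0.9931
  S=c: p=0.1400, H(T|S=c) = 0.9852
Weighted sum = 0.824 bits.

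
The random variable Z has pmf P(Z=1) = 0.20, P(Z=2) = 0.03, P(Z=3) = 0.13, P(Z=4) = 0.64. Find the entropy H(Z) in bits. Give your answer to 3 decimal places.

H(Z) = −Σ p·log₂ p.
  −(0.20)·log₂(0.20) = 0.4644
  −(0.03)·log₂(0.03) = 0.1518
  −(0.13)·log₂(0.13) = 0.3826
  −(0.64)·log₂(0.64) = 0.4121
Sum: 0.4644 + 0.1518 + 0.3826 + 0.4121 = 1.411 bits.

1.411 bits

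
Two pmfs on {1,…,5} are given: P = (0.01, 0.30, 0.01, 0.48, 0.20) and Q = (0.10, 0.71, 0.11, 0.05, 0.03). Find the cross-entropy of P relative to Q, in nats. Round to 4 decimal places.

H(P,Q) = −Σ p·ln q.
  −0.01·ln(0.10) = 0.02303
  −0.30·ln(0.71) = 0.10275
  −0.01·ln(0.11) = 0.02207
  −0.48·ln(0.05) = 1.43795
  −0.20·ln(0.03) = 0.70131
H(P,Q) = 2.2871 nats.

2.2871 nats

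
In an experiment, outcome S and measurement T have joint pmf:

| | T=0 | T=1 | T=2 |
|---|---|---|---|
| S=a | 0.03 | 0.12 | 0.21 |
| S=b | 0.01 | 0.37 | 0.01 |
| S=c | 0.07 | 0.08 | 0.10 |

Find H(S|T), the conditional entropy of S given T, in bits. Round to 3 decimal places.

1.209 bits

Marginals: p(S) = (0.3600, 0.3900, 0.2500), p(T) = (0.1100, 0.5700, 0.3200).
H(S|T) = Σ p(T) · H(S|T=·).
  T=0: p=0.1100, H(S|T=0) = 1.2407
  T=1: p=0.5700, H(S|T=1) = 1.2755
  T=2: p=0.3200, H(S|T=2) = 1.0794
Weighted sum = 1.209 bits.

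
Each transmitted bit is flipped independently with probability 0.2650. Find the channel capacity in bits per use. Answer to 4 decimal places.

0.1658 bits

Binary symmetric channel: C = 1 − h₂(ε) where h₂ is the binary entropy function.
h₂(0.2650) = −0.2650·log₂0.2650 − 0.7350·log₂0.7350 = 0.8342.
C = 1 − 0.8342 = 0.1658 bits per channel use.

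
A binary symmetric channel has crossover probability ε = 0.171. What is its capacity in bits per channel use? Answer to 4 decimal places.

0.3400 bits

Binary symmetric channel: C = 1 − h₂(ε) where h₂ is the binary entropy function.
h₂(0.171) = −0.171·log₂0.171 − 0.829·log₂0.829 = 0.6600.
C = 1 − 0.6600 = 0.3400 bits per channel use.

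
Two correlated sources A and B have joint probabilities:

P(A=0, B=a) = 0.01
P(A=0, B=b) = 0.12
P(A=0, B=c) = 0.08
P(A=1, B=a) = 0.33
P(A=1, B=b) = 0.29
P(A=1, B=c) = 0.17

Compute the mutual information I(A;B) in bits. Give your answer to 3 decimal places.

0.093 bits

Marginals: p(A) = (0.2100, 0.7900), p(B) = (0.3400, 0.4100, 0.2500).
I(A;B) = H(A) + H(B) − H(A,B).
H(A) = 0.7415, H(B) = 1.5566, H(A,B) = 2.2053.
I(A;B) = 0.7415 + 1.5566 − 2.2053 = 0.093 bits.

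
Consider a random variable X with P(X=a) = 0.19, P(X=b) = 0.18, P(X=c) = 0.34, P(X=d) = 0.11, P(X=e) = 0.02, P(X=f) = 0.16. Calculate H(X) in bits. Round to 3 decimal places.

H(X) = −Σ p·log₂ p.
  −(0.19)·log₂(0.19) = 0.4552
  −(0.18)·log₂(0.18) = 0.4453
  −(0.34)·log₂(0.34) = 0.5292
  −(0.11)·log₂(0.11) = 0.3503
  −(0.02)·log₂(0.02) = 0.1129
  −(0.16)·log₂(0.16) = 0.4230
Sum: 0.4552 + 0.4453 + 0.5292 + 0.3503 + 0.1129 + 0.4230 = 2.316 bits.

2.316 bits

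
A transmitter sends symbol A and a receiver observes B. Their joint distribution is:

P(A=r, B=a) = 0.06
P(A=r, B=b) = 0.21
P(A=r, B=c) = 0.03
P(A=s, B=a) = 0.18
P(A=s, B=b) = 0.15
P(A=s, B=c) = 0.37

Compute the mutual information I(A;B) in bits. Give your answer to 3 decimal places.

0.180 bits

Marginals: p(A) = (0.3000, 0.7000), p(B) = (0.2400, 0.3600, 0.4000).
I(A;B) = H(A) + H(B) − H(A,B).
H(A) = 0.8813, H(B) = 1.5535, H(A,B) = 2.2547.
I(A;B) = 0.8813 + 1.5535 − 2.2547 = 0.180 bits.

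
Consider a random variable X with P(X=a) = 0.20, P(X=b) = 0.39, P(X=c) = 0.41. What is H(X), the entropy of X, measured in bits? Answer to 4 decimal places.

1.5216 bits

H(X) = −Σ p·log₂ p.
  −(0.20)·log₂(0.20) = 0.46439
  −(0.39)·log₂(0.39) = 0.52980
  −(0.41)·log₂(0.41) = 0.52738
Sum: 0.46439 + 0.52980 + 0.52738 = 1.5216 bits.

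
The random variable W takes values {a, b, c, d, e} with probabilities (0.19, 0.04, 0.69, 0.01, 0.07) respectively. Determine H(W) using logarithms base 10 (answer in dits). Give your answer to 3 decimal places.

H(W) = −Σ p·log₁₀ p.
  −(0.19)·log₁₀(0.19) = 0.1370
  −(0.04)·log₁₀(0.04) = 0.0559
  −(0.69)·log₁₀(0.69) = 0.1112
  −(0.01)·log₁₀(0.01) = 0.0200
  −(0.07)·log₁₀(0.07) = 0.0808
Sum: 0.1370 + 0.0559 + 0.1112 + 0.0200 + 0.0808 = 0.405 dits.

0.405 dits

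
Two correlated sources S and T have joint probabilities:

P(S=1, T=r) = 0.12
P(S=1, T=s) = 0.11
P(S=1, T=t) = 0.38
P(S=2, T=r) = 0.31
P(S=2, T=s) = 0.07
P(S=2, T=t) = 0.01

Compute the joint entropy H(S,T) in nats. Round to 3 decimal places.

H(S,T) = −Σ p(x,y)·ln p(x,y) over all 6 cells.
  cell (1,r): −0.12·ln0.12 = 0.2544
  cell (1,s): −0.11·ln0.11 = 0.2428
  cell (1,t): −0.38·ln0.38 = 0.3677
  cell (2,r): −0.31·ln0.31 = 0.3631
  cell (2,s): −0.07·ln0.07 = 0.1861
  cell (2,t): −0.01·ln0.01 = 0.0461
Sum = 1.460 nats.

1.460 nats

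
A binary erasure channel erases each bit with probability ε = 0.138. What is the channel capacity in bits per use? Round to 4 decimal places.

Binary erasure channel: capacity C = 1 − ε.
C = 1 − 0.138 = 0.8620 bits per channel use.

0.8620 bits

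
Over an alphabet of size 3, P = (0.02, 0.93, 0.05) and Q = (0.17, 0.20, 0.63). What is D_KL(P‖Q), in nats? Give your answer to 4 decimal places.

1.2598 nats

D(P‖Q) = Σ p·ln(p/q).
  0.02·ln(0.02/0.17) = -0.04280
  0.93·ln(0.93/0.20) = 1.42929
  0.05·ln(0.05/0.63) = -0.12668
D(P‖Q) = 1.2598 nats.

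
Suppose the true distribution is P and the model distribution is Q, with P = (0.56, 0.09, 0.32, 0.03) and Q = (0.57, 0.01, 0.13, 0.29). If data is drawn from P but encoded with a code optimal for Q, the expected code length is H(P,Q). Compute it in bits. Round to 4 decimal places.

H(P,Q) = −Σ p·log₂ q.
  −0.56·log₂(0.57) = 0.45414
  −0.09·log₂(0.01) = 0.59795
  −0.32·log₂(0.13) = 0.94189
  −0.03·log₂(0.29) = 0.05358
H(P,Q) = 2.0476 bits.

2.0476 bits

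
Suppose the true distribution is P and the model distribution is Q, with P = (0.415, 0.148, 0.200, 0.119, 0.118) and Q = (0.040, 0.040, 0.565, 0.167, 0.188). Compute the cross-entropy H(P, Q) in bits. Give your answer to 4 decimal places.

H(P,Q) = −Σ p·log₂ q.
  −0.415·log₂(0.040) = 1.92720
  −0.148·log₂(0.040) = 0.68729
  −0.200·log₂(0.565) = 0.16474
  −0.119·log₂(0.167) = 0.30727
  −0.118·log₂(0.188) = 0.28452
H(P,Q) = 3.3710 bits.

3.3710 bits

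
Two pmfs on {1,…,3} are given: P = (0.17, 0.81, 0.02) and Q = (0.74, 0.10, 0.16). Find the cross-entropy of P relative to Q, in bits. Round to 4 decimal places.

2.8175 bits

H(P,Q) = −Σ p·log₂ q.
  −0.17·log₂(0.74) = 0.07385
  −0.81·log₂(0.10) = 2.69076
  −0.02·log₂(0.16) = 0.05288
H(P,Q) = 2.8175 bits.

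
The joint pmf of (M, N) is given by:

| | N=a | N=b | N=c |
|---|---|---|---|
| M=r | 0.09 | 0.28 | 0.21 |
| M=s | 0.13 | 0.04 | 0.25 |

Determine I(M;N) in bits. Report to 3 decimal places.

0.135 bits

Marginals: p(M) = (0.5800, 0.4200), p(N) = (0.2200, 0.3200, 0.4600).
I(M;N) = Σ p(x,y)·log₂[p(x,y)/(p(x)p(y))].
  (r,a): 0.09·log₂(0.7053) = -0.0453
  (r,b): 0.28·log₂(1.5086) = 0.1661
  (r,c): 0.21·log₂(0.7871) = -0.0725
  (s,a): 0.13·log₂(1.4069) = 0.0640
  (s,b): 0.04·log₂(0.2976) = -0.0699
  (s,c): 0.25·log₂(1.2940) = 0.0930
Sum = 0.135 bits.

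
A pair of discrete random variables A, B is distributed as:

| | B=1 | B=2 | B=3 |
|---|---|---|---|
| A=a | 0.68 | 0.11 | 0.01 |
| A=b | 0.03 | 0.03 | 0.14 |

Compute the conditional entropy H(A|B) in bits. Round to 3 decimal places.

Chain rule: H(A|B) = H(A,B) − H(B).
Marginals: p(A) = (0.8000, 0.2000), p(B) = (0.7100, 0.1400, 0.1500).
H(A,B) = 1.4957 bits; H(B) = 1.1585 bits.
H(A|B) = 1.4957 − 1.1585 = 0.337 bits.

0.337 bits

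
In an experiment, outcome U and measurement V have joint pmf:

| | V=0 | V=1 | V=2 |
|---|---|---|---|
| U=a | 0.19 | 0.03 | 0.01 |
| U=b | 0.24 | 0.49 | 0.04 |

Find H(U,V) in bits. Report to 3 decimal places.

H(U,V) = −Σ p(x,y)·log₂ p(x,y) over all 6 cells.
  cell (a,0): −0.19·log₂0.19 = 0.4552
  cell (a,1): −0.03·log₂0.03 = 0.1518
  cell (a,2): −0.01·log₂0.01 = 0.0664
  cell (b,0): −0.24·log₂0.24 = 0.4941
  cell (b,1): −0.49·log₂0.49 = 0.5043
  cell (b,2): −0.04·log₂0.04 = 0.1858
Sum = 1.858 bits.

1.858 bits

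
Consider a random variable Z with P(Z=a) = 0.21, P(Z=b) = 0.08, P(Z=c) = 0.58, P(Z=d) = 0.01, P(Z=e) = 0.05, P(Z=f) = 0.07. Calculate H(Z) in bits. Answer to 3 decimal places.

H(Z) = −Σ p·log₂ p.
  −(0.21)·log₂(0.21) = 0.4728
  −(0.08)·log₂(0.08) = 0.2915
  −(0.58)·log₂(0.58) = 0.4558
  −(0.01)·log₂(0.01) = 0.0664
  −(0.05)·log₂(0.05) = 0.2161
  −(0.07)·log₂(0.07) = 0.2686
Sum: 0.4728 + 0.2915 + 0.4558 + 0.0664 + 0.2161 + 0.2686 = 1.771 bits.

1.771 bits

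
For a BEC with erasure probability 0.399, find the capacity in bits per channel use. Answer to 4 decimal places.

0.6010 bits

Binary erasure channel: capacity C = 1 − ε.
C = 1 − 0.399 = 0.6010 bits per channel use.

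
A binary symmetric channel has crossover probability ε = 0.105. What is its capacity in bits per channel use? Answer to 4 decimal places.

Binary symmetric channel: C = 1 − h₂(ε) where h₂ is the binary entropy function.
h₂(0.105) = −0.105·log₂0.105 − 0.895·log₂0.895 = 0.4846.
C = 1 − 0.4846 = 0.5154 bits per channel use.

0.5154 bits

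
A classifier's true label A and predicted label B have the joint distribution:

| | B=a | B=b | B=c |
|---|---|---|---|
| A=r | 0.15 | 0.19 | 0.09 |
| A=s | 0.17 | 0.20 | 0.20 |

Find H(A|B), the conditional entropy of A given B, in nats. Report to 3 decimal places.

0.671 nats

Marginals: p(A) = (0.4300, 0.5700), p(B) = (0.3200, 0.3900, 0.2900).
H(A|B) = Σ p(B) · H(A|B=·).
  B=a: p=0.3200, H(A|B=a) = 0.6912
  B=b: p=0.3900, H(A|B=b) = 0.6928
  B=c: p=0.2900, H(A|B=c) = 0.6194
Weighted sum = 0.671 nats.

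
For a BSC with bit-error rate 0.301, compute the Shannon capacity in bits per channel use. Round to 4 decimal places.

0.1175 bits

Binary symmetric channel: C = 1 − h₂(ε) where h₂ is the binary entropy function.
h₂(0.301) = −0.301·log₂0.301 − 0.699·log₂0.699 = 0.8825.
C = 1 − 0.8825 = 0.1175 bits per channel use.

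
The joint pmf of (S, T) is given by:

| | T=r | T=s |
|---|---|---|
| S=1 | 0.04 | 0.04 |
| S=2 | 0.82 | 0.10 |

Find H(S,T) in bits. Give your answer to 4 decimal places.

H(S,T) = −Σ p(x,y)·log₂ p(x,y) over all 4 cells.
  cell (1,r): −0.04·log₂0.04 = 0.18575
  cell (1,s): −0.04·log₂0.04 = 0.18575
  cell (2,r): −0.82·log₂0.82 = 0.23477
  cell (2,s): −0.10·log₂0.10 = 0.33219
Sum = 0.9385 bits.

0.9385 bits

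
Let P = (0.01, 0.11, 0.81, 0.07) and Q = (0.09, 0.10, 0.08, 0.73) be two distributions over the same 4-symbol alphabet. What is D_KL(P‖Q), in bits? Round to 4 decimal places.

D(P‖Q) = Σ p·log₂(p/q).
  0.01·log₂(0.01/0.09) = -0.03170
  0.11·log₂(0.11/0.10) = 0.01513
  0.81·log₂(0.81/0.08) = 2.70528
  0.07·log₂(0.07/0.73) = -0.23677
D(P‖Q) = 2.4519 bits.

2.4519 bits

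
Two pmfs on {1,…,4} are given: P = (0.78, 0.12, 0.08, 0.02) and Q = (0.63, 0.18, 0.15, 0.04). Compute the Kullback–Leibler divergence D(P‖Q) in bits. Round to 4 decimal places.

0.0776 bits

D(P‖Q) = Σ p·log₂(p/q).
  0.78·log₂(0.78/0.63) = 0.24034
  0.12·log₂(0.12/0.18) = -0.07020
  0.08·log₂(0.08/0.15) = -0.07255
  0.02·log₂(0.02/0.04) = -0.02000
D(P‖Q) = 0.0776 bits.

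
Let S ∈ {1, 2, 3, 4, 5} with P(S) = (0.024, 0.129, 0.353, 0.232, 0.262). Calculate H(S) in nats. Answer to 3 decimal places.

H(S) = −Σ p·ln p.
  −(0.024)·ln(0.024) = 0.0895
  −(0.129)·ln(0.129) = 0.2642
  −(0.353)·ln(0.353) = 0.3676
  −(0.232)·ln(0.232) = 0.3390
  −(0.262)·ln(0.262) = 0.3509
Sum: 0.0895 + 0.2642 + 0.3676 + 0.3390 + 0.3509 = 1.411 nats.

1.411 nats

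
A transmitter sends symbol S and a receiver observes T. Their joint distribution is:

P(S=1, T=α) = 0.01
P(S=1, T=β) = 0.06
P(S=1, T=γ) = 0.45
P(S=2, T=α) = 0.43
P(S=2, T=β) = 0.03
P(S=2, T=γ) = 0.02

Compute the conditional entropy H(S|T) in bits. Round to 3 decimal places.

Chain rule: H(S|T) = H(S,T) − H(T).
Marginals: p(S) = (0.5200, 0.4800), p(T) = (0.4400, 0.0900, 0.4700).
H(S,T) = 1.6166 bits; H(T) = 1.3458 bits.
H(S|T) = 1.6166 − 1.3458 = 0.271 bits.

0.271 bits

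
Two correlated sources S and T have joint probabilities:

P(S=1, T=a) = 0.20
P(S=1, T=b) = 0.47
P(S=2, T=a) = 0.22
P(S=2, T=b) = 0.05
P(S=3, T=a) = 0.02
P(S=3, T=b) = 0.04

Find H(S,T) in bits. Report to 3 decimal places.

1.972 bits

H(S,T) = −Σ p(x,y)·log₂ p(x,y) over all 6 cells.
  cell (1,a): −0.20·log₂0.20 = 0.4644
  cell (1,b): −0.47·log₂0.47 = 0.5120
  cell (2,a): −0.22·log₂0.22 = 0.4806
  cell (2,b): −0.05·log₂0.05 = 0.2161
  cell (3,a): −0.02·log₂0.02 = 0.1129
  cell (3,b): −0.04·log₂0.04 = 0.1858
Sum = 1.972 bits.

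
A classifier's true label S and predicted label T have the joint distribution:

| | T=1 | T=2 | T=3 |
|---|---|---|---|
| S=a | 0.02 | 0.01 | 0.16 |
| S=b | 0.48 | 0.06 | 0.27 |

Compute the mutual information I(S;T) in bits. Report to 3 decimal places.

Marginals: p(S) = (0.1900, 0.8100), p(T) = (0.5000, 0.0700, 0.4300).
I(S;T) = Σ p(x,y)·log₂[p(x,y)/(p(x)p(y))].
  (a,1): 0.02·log₂(0.2105) = -0.0450
  (a,2): 0.01·log₂(0.7519) = -0.0041
  (a,3): 0.16·log₂(1.9584) = 0.1551
  (b,1): 0.48·log₂(1.1852) = 0.1177
  (b,2): 0.06·log₂(1.0582) = 0.0049
  (b,3): 0.27·log₂(0.7752) = -0.0992
Sum = 0.129 bits.

0.129 bits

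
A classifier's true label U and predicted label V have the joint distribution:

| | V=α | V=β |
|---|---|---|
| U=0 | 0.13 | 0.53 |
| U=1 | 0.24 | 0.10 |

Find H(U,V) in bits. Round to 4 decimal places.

1.6944 bits

H(U,V) = −Σ p(x,y)·log₂ p(x,y) over all 4 cells.
  cell (0,α): −0.13·log₂0.13 = 0.38264
  cell (0,β): −0.53·log₂0.53 = 0.48545
  cell (1,α): −0.24·log₂0.24 = 0.49413
  cell (1,β): −0.10·log₂0.10 = 0.33219
Sum = 1.6944 bits.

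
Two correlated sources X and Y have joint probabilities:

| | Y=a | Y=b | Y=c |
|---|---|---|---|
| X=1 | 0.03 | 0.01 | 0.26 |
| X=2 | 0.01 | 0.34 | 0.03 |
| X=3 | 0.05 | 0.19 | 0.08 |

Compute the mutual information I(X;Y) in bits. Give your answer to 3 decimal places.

Marginals: p(X) = (0.3000, 0.3800, 0.3200), p(Y) = (0.0900, 0.5400, 0.3700).
I(X;Y) = H(X) + H(Y) − H(X,Y).
H(X) = 1.5776, H(Y) = 1.3234, H(X,Y) = 2.4337.
I(X;Y) = 1.5776 + 1.3234 − 2.4337 = 0.467 bits.

0.467 bits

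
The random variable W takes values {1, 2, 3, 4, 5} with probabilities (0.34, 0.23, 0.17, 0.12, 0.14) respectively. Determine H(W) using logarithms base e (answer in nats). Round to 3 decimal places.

H(W) = −Σ p·ln p.
  −(0.34)·ln(0.34) = 0.3668
  −(0.23)·ln(0.23) = 0.3380
  −(0.17)·ln(0.17) = 0.3012
  −(0.12)·ln(0.12) = 0.2544
  −(0.14)·ln(0.14) = 0.2753
Sum: 0.3668 + 0.3380 + 0.3012 + 0.2544 + 0.2753 = 1.536 nats.

1.536 nats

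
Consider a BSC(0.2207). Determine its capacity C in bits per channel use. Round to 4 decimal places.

Binary symmetric channel: C = 1 − h₂(ε) where h₂ is the binary entropy function.
h₂(0.2207) = −0.2207·log₂0.2207 − 0.7793·log₂0.7793 = 0.7614.
C = 1 − 0.7614 = 0.2386 bits per channel use.

0.2386 bits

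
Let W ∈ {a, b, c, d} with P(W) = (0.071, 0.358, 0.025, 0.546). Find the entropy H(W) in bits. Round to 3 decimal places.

1.411 bits

H(W) = −Σ p·log₂ p.
  −(0.071)·log₂(0.071) = 0.2709
  −(0.358)·log₂(0.358) = 0.5305
  −(0.025)·log₂(0.025) = 0.1330
  −(0.546)·log₂(0.546) = 0.4767
Sum: 0.2709 + 0.5305 + 0.1330 + 0.4767 = 1.411 bits.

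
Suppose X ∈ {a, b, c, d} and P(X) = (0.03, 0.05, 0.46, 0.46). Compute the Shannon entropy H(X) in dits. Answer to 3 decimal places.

H(X) = −Σ p·log₁₀ p.
  −(0.03)·log₁₀(0.03) = 0.0457
  −(0.05)·log₁₀(0.05) = 0.0651
  −(0.46)·log₁₀(0.46) = 0.1551
  −(0.46)·log₁₀(0.46) = 0.1551
Sum: 0.0457 + 0.0651 + 0.1551 + 0.1551 = 0.421 dits.

0.421 dits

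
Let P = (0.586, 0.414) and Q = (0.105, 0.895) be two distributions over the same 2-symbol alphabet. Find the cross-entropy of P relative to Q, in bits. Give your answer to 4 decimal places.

1.9717 bits

H(P,Q) = −Σ p·log₂ q.
  −0.586·log₂(0.105) = 1.90540
  −0.414·log₂(0.895) = 0.06626
H(P,Q) = 1.9717 bits.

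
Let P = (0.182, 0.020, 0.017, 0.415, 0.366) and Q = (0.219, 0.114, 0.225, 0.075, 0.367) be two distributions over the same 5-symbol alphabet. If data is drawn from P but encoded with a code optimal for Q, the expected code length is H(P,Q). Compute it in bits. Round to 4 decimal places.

2.5781 bits

H(P,Q) = −Σ p·log₂ q.
  −0.182·log₂(0.219) = 0.39876
  −0.020·log₂(0.114) = 0.06266
  −0.017·log₂(0.225) = 0.03658
  −0.415·log₂(0.075) = 1.55084
  −0.366·log₂(0.367) = 0.52929
H(P,Q) = 2.5781 bits.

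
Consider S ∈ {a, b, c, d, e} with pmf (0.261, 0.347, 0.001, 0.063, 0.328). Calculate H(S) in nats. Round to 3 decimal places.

H(S) = −Σ p·ln p.
  −(0.261)·ln(0.261) = 0.3506
  −(0.347)·ln(0.347) = 0.3673
  −(0.001)·ln(0.001) = 0.0069
  −(0.063)·ln(0.063) = 0.1742
  −(0.328)·ln(0.328) = 0.3656
Sum: 0.3506 + 0.3673 + 0.0069 + 0.1742 + 0.3656 = 1.265 nats.

1.265 nats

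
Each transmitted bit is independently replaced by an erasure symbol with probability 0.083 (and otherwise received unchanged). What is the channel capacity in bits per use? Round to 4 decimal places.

Binary erasure channel: capacity C = 1 − ε.
C = 1 − 0.083 = 0.9170 bits per channel use.

0.9170 bits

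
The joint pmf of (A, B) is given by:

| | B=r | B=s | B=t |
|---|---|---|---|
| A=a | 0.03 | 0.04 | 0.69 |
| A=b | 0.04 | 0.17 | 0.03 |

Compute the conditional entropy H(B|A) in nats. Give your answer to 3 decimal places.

0.474 nats

Marginals: p(A) = (0.7600, 0.2400), p(B) = (0.0700, 0.2100, 0.7200).
H(B|A) = Σ p(A) · H(B|A=·).
  A=a: p=0.7600, H(B|A=a) = 0.3703
  A=b: p=0.2400, H(B|A=b) = 0.8028
Weighted sum = 0.474 nats.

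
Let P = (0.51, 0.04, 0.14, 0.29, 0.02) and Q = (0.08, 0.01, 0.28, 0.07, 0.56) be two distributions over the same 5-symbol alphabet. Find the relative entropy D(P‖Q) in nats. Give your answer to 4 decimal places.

1.2487 nats

D(P‖Q) = Σ p·ln(p/q).
  0.51·ln(0.51/0.08) = 0.94472
  0.04·ln(0.04/0.01) = 0.05545
  0.14·ln(0.14/0.28) = -0.09704
  0.29·ln(0.29/0.07) = 0.41220
  0.02·ln(0.02/0.56) = -0.06664
D(P‖Q) = 1.2487 nats.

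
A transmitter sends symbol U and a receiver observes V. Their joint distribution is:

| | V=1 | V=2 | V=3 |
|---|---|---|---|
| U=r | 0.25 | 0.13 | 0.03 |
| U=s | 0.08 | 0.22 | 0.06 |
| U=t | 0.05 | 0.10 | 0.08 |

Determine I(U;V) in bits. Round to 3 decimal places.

Marginals: p(U) = (0.4100, 0.3600, 0.2300), p(V) = (0.3800, 0.4500, 0.1700).
I(U;V) = Σ p(x,y)·log₂[p(x,y)/(p(x)p(y))].
  (r,1): 0.25·log₂(1.6046) = 0.1706
  (r,2): 0.13·log₂(0.7046) = -0.0657
  (r,3): 0.03·log₂(0.4304) = -0.0365
  (s,1): 0.08·log₂(0.5848) = -0.0619
  (s,2): 0.22·log₂(1.3580) = 0.0971
  (s,3): 0.06·log₂(0.9804) = -0.0017
  (t,1): 0.05·log₂(0.5721) = -0.0403
  (t,2): 0.10·log₂(0.9662) = -0.0050
  (t,3): 0.08·log₂(2.0460) = 0.0826
Sum = 0.139 bits.

0.139 bits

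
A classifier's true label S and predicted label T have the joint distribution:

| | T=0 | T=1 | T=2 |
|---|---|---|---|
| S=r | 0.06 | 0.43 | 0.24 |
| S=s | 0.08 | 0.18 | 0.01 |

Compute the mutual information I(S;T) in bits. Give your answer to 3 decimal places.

Marginals: p(S) = (0.7300, 0.2700), p(T) = (0.1400, 0.6100, 0.2500).
I(S;T) = H(S) + H(T) − H(S,T).
H(S) = 0.8415, H(T) = 1.3321, H(S,T) = 2.0645.
I(S;T) = 0.8415 + 1.3321 − 2.0645 = 0.109 bits.

0.109 bits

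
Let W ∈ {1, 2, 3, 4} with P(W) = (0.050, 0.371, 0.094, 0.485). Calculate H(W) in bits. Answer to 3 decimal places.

1.574 bits

H(W) = −Σ p·log₂ p.
  −(0.050)·log₂(0.050) = 0.2161
  −(0.371)·log₂(0.371) = 0.5307
  −(0.094)·log₂(0.094) = 0.3207
  −(0.485)·log₂(0.485) = 0.5063
Sum: 0.2161 + 0.5307 + 0.3207 + 0.5063 = 1.574 bits.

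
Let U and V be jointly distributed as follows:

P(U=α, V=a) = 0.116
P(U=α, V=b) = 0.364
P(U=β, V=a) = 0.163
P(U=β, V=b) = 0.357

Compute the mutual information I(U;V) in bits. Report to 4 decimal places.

Marginals: p(U) = (0.4800, 0.5200), p(V) = (0.2790, 0.7210).
I(U;V) = Σ p(x,y)·log₂[p(x,y)/(p(x)p(y))].
  (α,a): 0.116·log₂(0.8662) = -0.02404
  (α,b): 0.364·log₂(1.0518) = 0.02651
  (β,a): 0.163·log₂(1.1235) = 0.02739
  (β,b): 0.357·log₂(0.9522) = -0.02523
Sum = 0.0046 bits.

0.0046 bits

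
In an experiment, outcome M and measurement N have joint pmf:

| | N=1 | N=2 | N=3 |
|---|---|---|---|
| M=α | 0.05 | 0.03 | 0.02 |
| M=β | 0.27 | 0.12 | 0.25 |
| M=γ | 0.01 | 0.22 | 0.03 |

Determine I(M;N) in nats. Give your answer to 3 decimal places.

Marginals: p(M) = (0.1000, 0.6400, 0.2600), p(N) = (0.3300, 0.3700, 0.3000).
I(M;N) = Σ p(x,y)·ln[p(x,y)/(p(x)p(y))].
  (α,1): 0.05·ln(1.5152) = 0.0208
  (α,2): 0.03·ln(0.8108) = -0.0063
  (α,3): 0.02·ln(0.6667) = -0.0081
  (β,1): 0.27·ln(1.2784) = 0.0663
  (β,2): 0.12·ln(0.5068) = -0.0816
  (β,3): 0.25·ln(1.3021) = 0.0660
  (γ,1): 0.01·ln(0.1166) = -0.0215
  (γ,2): 0.22·ln(2.2869) = 0.1820
  (γ,3): 0.03·ln(0.3846) = -0.0287
Sum = 0.189 nats.

0.189 nats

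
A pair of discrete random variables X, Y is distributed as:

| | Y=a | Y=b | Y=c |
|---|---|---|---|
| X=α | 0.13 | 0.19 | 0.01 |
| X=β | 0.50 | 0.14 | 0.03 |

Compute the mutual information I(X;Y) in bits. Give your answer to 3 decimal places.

Marginals: p(X) = (0.3300, 0.6700), p(Y) = (0.6300, 0.3300, 0.0400).
I(X;Y) = Σ p(x,y)·log₂[p(x,y)/(p(x)p(y))].
  (α,a): 0.13·log₂(0.6253) = -0.0881
  (α,b): 0.19·log₂(1.7447) = 0.1526
  (α,c): 0.01·log₂(0.7576) = -0.0040
  (β,a): 0.50·log₂(1.1846) = 0.1222
  (β,b): 0.14·log₂(0.6332) = -0.0923
  (β,c): 0.03·log₂(1.1194) = 0.0049
Sum = 0.095 bits.

0.095 bits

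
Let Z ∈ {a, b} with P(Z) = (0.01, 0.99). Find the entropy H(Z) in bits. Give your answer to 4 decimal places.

H(Z) = −Σ p·log₂ p.
  −(0.01)·log₂(0.01) = 0.06644
  −(0.99)·log₂(0.99) = 0.01435
Sum: 0.06644 + 0.01435 = 0.0808 bits.

0.0808 bits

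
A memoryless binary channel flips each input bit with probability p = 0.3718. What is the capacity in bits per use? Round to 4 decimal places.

0.0480 bits

Binary symmetric channel: C = 1 − h₂(ε) where h₂ is the binary entropy function.
h₂(0.3718) = −0.3718·log₂0.3718 − 0.6282·log₂0.6282 = 0.9520.
C = 1 − 0.9520 = 0.0480 bits per channel use.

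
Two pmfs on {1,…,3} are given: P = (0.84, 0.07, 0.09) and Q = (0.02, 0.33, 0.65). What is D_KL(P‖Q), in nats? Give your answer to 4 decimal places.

2.8532 nats

D(P‖Q) = Σ p·ln(p/q).
  0.84·ln(0.84/0.02) = 3.13964
  0.07·ln(0.07/0.33) = -0.10854
  0.09·ln(0.09/0.65) = -0.17794
D(P‖Q) = 2.8532 nats.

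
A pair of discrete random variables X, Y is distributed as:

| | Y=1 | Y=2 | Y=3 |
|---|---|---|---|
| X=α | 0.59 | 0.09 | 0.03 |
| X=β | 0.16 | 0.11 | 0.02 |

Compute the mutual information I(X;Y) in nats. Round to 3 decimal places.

0.042 nats

Marginals: p(X) = (0.7100, 0.2900), p(Y) = (0.7500, 0.2000, 0.0500).
I(X;Y) = H(X) + H(Y) − H(X,Y).
H(X) = 0.6022, H(Y) = 0.6874, H(X,Y) = 1.2475.
I(X;Y) = 0.6022 + 0.6874 − 1.2475 = 0.042 nats.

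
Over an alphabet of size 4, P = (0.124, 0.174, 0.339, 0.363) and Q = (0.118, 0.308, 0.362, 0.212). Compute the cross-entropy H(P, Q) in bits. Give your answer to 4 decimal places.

H(P,Q) = −Σ p·log₂ q.
  −0.124·log₂(0.118) = 0.38231
  −0.174·log₂(0.308) = 0.29563
  −0.339·log₂(0.362) = 0.49695
  −0.363·log₂(0.212) = 0.81234
H(P,Q) = 1.9872 bits.

1.9872 bits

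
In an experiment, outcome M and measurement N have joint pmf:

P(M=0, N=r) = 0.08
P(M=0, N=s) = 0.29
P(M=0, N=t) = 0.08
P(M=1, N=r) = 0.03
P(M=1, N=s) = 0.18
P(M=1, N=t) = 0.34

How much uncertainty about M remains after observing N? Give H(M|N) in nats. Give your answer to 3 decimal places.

Chain rule: H(M|N) = H(M,N) − H(N).
Marginals: p(M) = (0.4500, 0.5500), p(N) = (0.1100, 0.4700, 0.4200).
H(M,N) = 1.5438 nats; H(N) = 0.9620 nats.
H(M|N) = 1.5438 − 0.9620 = 0.582 nats.

0.582 nats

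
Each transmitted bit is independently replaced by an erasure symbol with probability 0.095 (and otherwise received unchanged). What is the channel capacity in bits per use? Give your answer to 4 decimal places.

Binary erasure channel: capacity C = 1 − ε.
C = 1 − 0.095 = 0.9050 bits per channel use.

0.9050 bits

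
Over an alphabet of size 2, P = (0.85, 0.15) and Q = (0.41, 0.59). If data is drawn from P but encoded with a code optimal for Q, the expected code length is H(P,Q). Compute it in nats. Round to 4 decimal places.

H(P,Q) = −Σ p·ln q.
  −0.85·ln(0.41) = 0.75786
  −0.15·ln(0.59) = 0.07914
H(P,Q) = 0.8370 nats.

0.8370 nats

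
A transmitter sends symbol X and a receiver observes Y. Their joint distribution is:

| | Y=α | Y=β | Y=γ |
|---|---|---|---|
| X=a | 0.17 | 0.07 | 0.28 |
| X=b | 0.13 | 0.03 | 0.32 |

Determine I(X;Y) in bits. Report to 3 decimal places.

Marginals: p(X) = (0.5200, 0.4800), p(Y) = (0.3000, 0.1000, 0.6000).
I(X;Y) = H(X) + H(Y) − H(X,Y).
H(X) = 0.9988, H(Y) = 1.2955, H(X,Y) = 2.2778.
I(X;Y) = 0.9988 + 1.2955 − 2.2778 = 0.017 bits.

0.017 bits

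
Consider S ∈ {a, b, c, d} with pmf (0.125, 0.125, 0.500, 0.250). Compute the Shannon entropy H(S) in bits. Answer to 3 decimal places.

H(S) = −Σ p·log₂ p.
  −(0.125)·log₂(0.125) = 0.3750
  −(0.125)·log₂(0.125) = 0.3750
  −(0.500)·log₂(0.500) = 0.5000
  −(0.250)·log₂(0.250) = 0.5000
Sum: 0.3750 + 0.3750 + 0.5000 + 0.5000 = 1.750 bits.

1.750 bits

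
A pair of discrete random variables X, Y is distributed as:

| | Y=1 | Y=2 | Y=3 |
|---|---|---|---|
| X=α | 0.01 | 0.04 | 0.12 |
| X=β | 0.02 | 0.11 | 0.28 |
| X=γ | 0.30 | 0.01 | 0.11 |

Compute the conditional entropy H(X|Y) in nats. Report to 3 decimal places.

0.754 nats

Chain rule: H(X|Y) = H(X,Y) − H(Y).
Marginals: p(X) = (0.1700, 0.4100, 0.4200), p(Y) = (0.3300, 0.1600, 0.5100).
H(X,Y) = 1.7568 nats; H(Y) = 1.0025 nats.
H(X|Y) = 1.7568 − 1.0025 = 0.754 nats.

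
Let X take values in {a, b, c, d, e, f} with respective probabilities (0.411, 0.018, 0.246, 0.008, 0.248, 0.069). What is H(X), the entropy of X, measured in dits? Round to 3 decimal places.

0.587 dits

H(X) = −Σ p·log₁₀ p.
  −(0.411)·log₁₀(0.411) = 0.1587
  −(0.018)·log₁₀(0.018) = 0.0314
  −(0.246)·log₁₀(0.246) = 0.1498
  −(0.008)·log₁₀(0.008) = 0.0168
  −(0.248)·log₁₀(0.248) = 0.1502
  −(0.069)·log₁₀(0.069) = 0.0801
Sum: 0.1587 + 0.0314 + 0.1498 + 0.0168 + 0.1502 + 0.0801 = 0.587 dits.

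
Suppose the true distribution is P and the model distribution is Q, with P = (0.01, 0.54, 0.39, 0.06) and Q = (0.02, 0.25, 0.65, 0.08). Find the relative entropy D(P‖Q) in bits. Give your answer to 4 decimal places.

0.2776 bits

D(P‖Q) = Σ p·log₂(p/q).
  0.01·log₂(0.01/0.02) = -0.01000
  0.54·log₂(0.54/0.25) = 0.59996
  0.39·log₂(0.39/0.65) = -0.28742
  0.06·log₂(0.06/0.08) = -0.02490
D(P‖Q) = 0.2776 bits.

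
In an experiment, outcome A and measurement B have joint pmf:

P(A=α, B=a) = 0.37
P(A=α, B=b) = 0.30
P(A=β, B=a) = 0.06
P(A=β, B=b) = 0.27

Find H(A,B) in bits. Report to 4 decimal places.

H(A,B) = −Σ p(x,y)·log₂ p(x,y) over all 4 cells.
  cell (α,a): −0.37·log₂0.37 = 0.53073
  cell (α,b): −0.30·log₂0.30 = 0.52109
  cell (β,a): −0.06·log₂0.06 = 0.24353
  cell (β,b): −0.27·log₂0.27 = 0.51002
Sum = 1.8054 bits.

1.8054 bits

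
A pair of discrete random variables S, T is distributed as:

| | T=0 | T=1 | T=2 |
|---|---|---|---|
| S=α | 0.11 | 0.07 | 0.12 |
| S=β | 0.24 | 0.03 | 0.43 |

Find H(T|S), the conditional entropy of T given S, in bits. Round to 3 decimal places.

Marginals: p(S) = (0.3000, 0.7000), p(T) = (0.3500, 0.1000, 0.5500).
H(T|S) = Σ p(S) · H(T|S=·).
  S=α: p=0.3000, H(T|S=α) = 1.5494
  S=β: p=0.7000, H(T|S=β) = 1.1561
Weighted sum = 1.274 bits.

1.274 bits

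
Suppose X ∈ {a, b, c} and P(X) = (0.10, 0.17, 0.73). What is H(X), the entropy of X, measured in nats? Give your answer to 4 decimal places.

H(X) = −Σ p·ln p.
  −(0.10)·ln(0.10) = 0.23026
  −(0.17)·ln(0.17) = 0.30123
  −(0.73)·ln(0.73) = 0.22974
Sum: 0.23026 + 0.30123 + 0.22974 = 0.7612 nats.

0.7612 nats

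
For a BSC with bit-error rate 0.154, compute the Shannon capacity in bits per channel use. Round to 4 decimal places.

Binary symmetric channel: C = 1 − h₂(ε) where h₂ is the binary entropy function.
h₂(0.154) = −0.154·log₂0.154 − 0.846·log₂0.846 = 0.6198.
C = 1 − 0.6198 = 0.3802 bits per channel use.

0.3802 bits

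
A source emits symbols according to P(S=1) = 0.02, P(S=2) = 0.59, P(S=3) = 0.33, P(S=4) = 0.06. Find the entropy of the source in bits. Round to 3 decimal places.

H(S) = −Σ p·log₂ p.
  −(0.02)·log₂(0.02) = 0.1129
  −(0.59)·log₂(0.59) = 0.4491
  −(0.33)·log₂(0.33) = 0.5278
  −(0.06)·log₂(0.06) = 0.2435
Sum: 0.1129 + 0.4491 + 0.5278 + 0.2435 = 1.333 bits.

1.333 bits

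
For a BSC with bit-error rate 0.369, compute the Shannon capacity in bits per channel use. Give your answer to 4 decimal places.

Binary symmetric channel: C = 1 − h₂(ε) where h₂ is the binary entropy function.
h₂(0.369) = −0.369·log₂0.369 − 0.631·log₂0.631 = 0.9499.
C = 1 − 0.9499 = 0.0501 bits per channel use.

0.0501 bits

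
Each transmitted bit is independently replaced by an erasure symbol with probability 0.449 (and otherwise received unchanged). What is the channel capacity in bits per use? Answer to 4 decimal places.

0.5510 bits

Binary erasure channel: capacity C = 1 − ε.
C = 1 − 0.449 = 0.5510 bits per channel use.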